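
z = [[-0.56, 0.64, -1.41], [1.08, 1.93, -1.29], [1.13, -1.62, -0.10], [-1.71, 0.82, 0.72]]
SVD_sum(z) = [[-0.19, 1.12, -0.54], [-0.32, 1.87, -0.90], [0.24, -1.40, 0.67], [-0.11, 0.61, -0.29]] + [[0.15, -0.02, -0.09],[1.2, -0.13, -0.71],[1.01, -0.11, -0.59],[-1.64, 0.18, 0.96]] + [[-0.51, -0.47, -0.78], [0.21, 0.19, 0.32], [-0.12, -0.11, -0.18], [0.03, 0.03, 0.05]]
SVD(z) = [[-0.42,-0.06,-0.9], [-0.70,-0.53,0.37], [0.53,-0.44,-0.21], [-0.23,0.72,0.06]] @ diag([2.993852600241218, 2.644647206821346, 1.1556763212426509]) @ [[0.15,-0.89,0.43], [-0.86,0.09,0.51], [0.49,0.45,0.75]]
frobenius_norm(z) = 4.16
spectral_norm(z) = 2.99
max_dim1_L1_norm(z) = 4.3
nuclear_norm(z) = 6.79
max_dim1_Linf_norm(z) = 1.93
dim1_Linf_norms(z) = [1.41, 1.93, 1.62, 1.71]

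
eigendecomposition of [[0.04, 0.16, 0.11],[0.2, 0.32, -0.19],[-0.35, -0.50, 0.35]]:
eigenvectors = [[0.02+0.00j, (-0.84+0j), (-0.84-0j)],[(-0.51+0j), (0.31-0.06j), (0.31+0.06j)],[(0.86+0j), -0.43-0.13j, -0.43+0.13j]]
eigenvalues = [(0.63+0j), (0.04+0.03j), (0.04-0.03j)]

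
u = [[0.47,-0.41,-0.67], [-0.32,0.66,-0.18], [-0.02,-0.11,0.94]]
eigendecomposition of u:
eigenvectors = [[(0.84+0j), 0.70+0.00j, (0.7-0j)], [0.54+0.00j, -0.43+0.37j, -0.43-0.37j], [0.09+0.00j, -0.26-0.35j, (-0.26+0.35j)]]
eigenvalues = [(0.13+0j), (0.97+0.12j), (0.97-0.12j)]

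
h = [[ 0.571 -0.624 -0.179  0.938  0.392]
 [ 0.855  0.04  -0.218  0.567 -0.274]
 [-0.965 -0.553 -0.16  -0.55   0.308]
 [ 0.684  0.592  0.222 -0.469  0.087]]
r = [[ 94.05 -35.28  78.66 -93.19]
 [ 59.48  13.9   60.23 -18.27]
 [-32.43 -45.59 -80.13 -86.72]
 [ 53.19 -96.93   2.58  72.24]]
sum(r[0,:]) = 44.24000000000001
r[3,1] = -96.93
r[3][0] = 53.19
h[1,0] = 0.855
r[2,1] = -45.59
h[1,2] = -0.218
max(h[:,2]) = 0.222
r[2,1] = -45.59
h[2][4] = 0.308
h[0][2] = -0.179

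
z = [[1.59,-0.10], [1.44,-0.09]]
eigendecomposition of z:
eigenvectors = [[0.74, 0.06], [0.67, 1.00]]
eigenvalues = [1.5, 0.0]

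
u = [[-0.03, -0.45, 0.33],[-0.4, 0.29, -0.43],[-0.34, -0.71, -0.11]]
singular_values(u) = [0.93, 0.7, 0.14]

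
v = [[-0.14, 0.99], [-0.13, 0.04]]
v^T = [[-0.14, -0.13], [0.99, 0.04]]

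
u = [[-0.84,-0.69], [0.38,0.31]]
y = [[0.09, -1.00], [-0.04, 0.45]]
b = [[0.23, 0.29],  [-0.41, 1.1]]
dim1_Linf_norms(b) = [0.29, 1.1]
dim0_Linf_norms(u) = [0.84, 0.69]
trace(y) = 0.54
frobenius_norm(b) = 1.23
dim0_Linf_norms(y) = [0.09, 1.0]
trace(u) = -0.53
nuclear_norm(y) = 1.10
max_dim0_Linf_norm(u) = 0.84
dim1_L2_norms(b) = [0.37, 1.17]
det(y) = 0.00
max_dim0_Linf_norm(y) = 1.0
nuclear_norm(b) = 1.50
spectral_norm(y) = 1.10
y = u @ b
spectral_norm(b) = 1.19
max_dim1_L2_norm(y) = 1.0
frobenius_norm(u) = 1.19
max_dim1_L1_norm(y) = 1.09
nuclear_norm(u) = 1.19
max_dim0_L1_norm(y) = 1.45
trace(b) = 1.33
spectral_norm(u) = 1.19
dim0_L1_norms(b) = [0.64, 1.39]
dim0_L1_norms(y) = [0.13, 1.45]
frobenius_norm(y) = 1.10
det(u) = 0.00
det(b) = 0.37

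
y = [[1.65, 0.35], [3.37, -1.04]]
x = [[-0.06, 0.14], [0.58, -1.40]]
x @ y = [[0.37, -0.17],[-3.76, 1.66]]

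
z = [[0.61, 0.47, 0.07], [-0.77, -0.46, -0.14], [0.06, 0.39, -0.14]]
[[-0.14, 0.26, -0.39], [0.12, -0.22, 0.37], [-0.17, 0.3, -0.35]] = z @ [[0.2, -0.36, -0.33],[-0.53, 0.96, -0.53],[-0.2, 0.39, 0.89]]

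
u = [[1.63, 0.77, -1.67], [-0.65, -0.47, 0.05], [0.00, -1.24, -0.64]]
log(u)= [[(1.06+0.3j),1.77+1.28j,(-1.17+0.88j)],  [(-0.52+0.25j),(-0.67+1.05j),0.58+0.72j],  [0.45+0.61j,(0.56+2.61j),-0.32+1.79j]]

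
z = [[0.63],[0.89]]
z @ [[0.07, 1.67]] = [[0.04, 1.05], [0.06, 1.49]]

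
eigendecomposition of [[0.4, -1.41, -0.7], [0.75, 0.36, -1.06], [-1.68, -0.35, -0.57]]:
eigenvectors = [[(0.04-0.56j), (0.04+0.56j), 0.47+0.00j],[(-0.66+0j), -0.66-0.00j, 0.27+0.00j],[(0.37+0.34j), 0.37-0.34j, (0.84+0j)]]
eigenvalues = [(0.91+1.17j), (0.91-1.17j), (-1.63+0j)]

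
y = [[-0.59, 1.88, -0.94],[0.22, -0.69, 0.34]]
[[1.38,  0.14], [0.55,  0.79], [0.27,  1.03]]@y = [[-0.78, 2.5, -1.25], [-0.15, 0.49, -0.25], [0.07, -0.20, 0.1]]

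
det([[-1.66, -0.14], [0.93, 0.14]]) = -0.102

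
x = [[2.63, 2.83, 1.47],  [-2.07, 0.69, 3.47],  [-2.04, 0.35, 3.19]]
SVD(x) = [[0.1, -0.99, 0.05], [0.73, 0.04, -0.68], [0.67, 0.10, 0.73]] @ diag([5.598681226240747, 4.122382473553514, 0.09762821660886191]) @ [[-0.47, 0.18, 0.86], [-0.7, -0.67, -0.24], [0.53, -0.72, 0.44]]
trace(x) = 6.51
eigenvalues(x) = [(3.2+3.01j), (3.2-3.01j), (0.12+0j)]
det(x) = 2.25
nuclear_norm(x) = 9.82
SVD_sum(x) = [[-0.26, 0.10, 0.47], [-1.93, 0.74, 3.54], [-1.78, 0.69, 3.26]] + [[2.88, 2.73, 1.00], [-0.11, -0.1, -0.04], [-0.30, -0.28, -0.10]] + [[0.0, -0.0, 0.00], [-0.04, 0.05, -0.03], [0.04, -0.05, 0.03]]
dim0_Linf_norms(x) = [2.63, 2.83, 3.47]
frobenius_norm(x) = 6.95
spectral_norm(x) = 5.60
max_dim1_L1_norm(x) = 6.93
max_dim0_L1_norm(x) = 8.13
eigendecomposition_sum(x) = [[(1.31+1.71j),(1.44-0.12j),0.71-2.30j], [-1.03+1.22j,(0.31+1.02j),(1.77+0.15j)], [-1.02+1.01j,(0.2+0.94j),(1.57+0.28j)]] + [[1.31-1.71j, (1.44+0.12j), (0.71+2.3j)],[-1.03-1.22j, (0.31-1.02j), (1.77-0.15j)],[(-1.02-1.01j), (0.2-0.94j), (1.57-0.28j)]] + [[0.00+0.00j, -0.05-0.00j, (0.06+0j)], [(-0-0j), (0.07+0j), (-0.07-0j)], [0j, -0.04-0.00j, (0.05+0j)]]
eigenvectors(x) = [[(-0.71+0j), (-0.71-0j), (0.54+0j)], [-0.11-0.51j, -0.11+0.51j, -0.71+0.00j], [-0.06-0.47j, -0.06+0.47j, 0.44+0.00j]]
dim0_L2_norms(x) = [3.92, 2.93, 4.94]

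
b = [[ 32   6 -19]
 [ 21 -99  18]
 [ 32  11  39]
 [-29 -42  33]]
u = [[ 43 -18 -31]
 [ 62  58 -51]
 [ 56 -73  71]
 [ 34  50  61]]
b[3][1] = -42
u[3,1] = 50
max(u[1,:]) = 62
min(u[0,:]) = -31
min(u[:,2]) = -51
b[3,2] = 33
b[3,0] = -29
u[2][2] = 71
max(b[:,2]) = 39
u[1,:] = [62, 58, -51]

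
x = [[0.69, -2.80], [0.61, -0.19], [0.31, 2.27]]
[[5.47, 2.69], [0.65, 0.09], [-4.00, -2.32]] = x @ [[0.5,  -0.16], [-1.83,  -1.00]]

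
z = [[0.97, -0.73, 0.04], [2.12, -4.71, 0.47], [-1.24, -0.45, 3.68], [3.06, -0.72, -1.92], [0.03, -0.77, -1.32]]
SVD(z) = [[0.19, -0.05, -0.25], [0.76, -0.54, 0.24], [-0.28, -0.74, -0.36], [0.52, 0.37, -0.64], [0.17, 0.14, 0.58]] @ diag([5.885146790519284, 4.7154496825635706, 1.6405735415554135]) @ [[0.64, -0.70, -0.32], [0.18, 0.54, -0.82], [-0.75, -0.47, -0.47]]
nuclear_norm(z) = 12.24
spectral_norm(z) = 5.89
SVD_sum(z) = [[0.71, -0.78, -0.36], [2.87, -3.14, -1.45], [-1.06, 1.16, 0.54], [1.96, -2.15, -0.99], [0.63, -0.69, -0.32]] + [[-0.05, -0.14, 0.21], [-0.46, -1.39, 2.1], [-0.62, -1.89, 2.86], [0.31, 0.94, -1.42], [0.12, 0.36, -0.55]] + [[0.30, 0.19, 0.19], [-0.29, -0.18, -0.18], [0.44, 0.28, 0.28], [0.79, 0.49, 0.49], [-0.72, -0.45, -0.45]]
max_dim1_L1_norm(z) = 7.3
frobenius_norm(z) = 7.72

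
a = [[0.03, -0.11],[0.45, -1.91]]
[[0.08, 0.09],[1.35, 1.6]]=a@[[-0.01, -0.56], [-0.71, -0.97]]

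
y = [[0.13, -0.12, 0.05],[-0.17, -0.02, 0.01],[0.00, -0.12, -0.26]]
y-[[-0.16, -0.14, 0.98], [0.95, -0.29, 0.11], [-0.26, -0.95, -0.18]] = [[0.29, 0.02, -0.93],[-1.12, 0.27, -0.1],[0.26, 0.83, -0.08]]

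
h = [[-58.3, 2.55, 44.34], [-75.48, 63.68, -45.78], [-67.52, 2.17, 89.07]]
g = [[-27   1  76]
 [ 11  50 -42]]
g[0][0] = -27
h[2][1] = 2.17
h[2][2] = 89.07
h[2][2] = 89.07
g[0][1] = 1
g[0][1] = 1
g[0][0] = -27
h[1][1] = 63.68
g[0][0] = -27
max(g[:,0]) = 11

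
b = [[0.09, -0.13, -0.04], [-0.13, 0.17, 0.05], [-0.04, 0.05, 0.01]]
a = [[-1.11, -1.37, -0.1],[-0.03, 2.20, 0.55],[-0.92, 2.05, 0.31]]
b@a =[[-0.06,-0.49,-0.09],[0.09,0.65,0.12],[0.03,0.19,0.03]]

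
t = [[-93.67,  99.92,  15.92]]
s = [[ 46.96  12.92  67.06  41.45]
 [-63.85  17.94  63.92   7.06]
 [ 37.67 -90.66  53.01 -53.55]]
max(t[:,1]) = 99.92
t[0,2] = 15.92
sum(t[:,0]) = -93.67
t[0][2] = 15.92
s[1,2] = 63.92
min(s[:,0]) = -63.85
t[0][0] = -93.67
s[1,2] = 63.92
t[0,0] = -93.67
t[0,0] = -93.67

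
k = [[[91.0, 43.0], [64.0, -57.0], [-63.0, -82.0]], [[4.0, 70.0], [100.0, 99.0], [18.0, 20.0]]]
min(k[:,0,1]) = 43.0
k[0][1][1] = -57.0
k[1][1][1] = 99.0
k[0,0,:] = [91.0, 43.0]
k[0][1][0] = 64.0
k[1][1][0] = 100.0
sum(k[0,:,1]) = -96.0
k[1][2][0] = 18.0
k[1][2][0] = 18.0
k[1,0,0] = 4.0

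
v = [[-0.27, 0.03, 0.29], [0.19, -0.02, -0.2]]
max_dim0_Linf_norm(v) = 0.29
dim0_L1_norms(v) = [0.46, 0.05, 0.49]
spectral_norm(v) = 0.48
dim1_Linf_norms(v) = [0.29, 0.2]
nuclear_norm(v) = 0.49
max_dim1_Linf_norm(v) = 0.29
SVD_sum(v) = [[-0.27, 0.03, 0.29], [0.19, -0.02, -0.2]] + [[0.00, 0.0, 0.0], [0.0, 0.0, 0.0]]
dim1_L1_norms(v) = [0.59, 0.41]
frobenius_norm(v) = 0.48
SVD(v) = [[-0.82,0.57], [0.57,0.82]] @ diag([0.48414283340458514, 0.0023909962317084275]) @ [[0.68, -0.07, -0.73], [0.71, 0.3, 0.64]]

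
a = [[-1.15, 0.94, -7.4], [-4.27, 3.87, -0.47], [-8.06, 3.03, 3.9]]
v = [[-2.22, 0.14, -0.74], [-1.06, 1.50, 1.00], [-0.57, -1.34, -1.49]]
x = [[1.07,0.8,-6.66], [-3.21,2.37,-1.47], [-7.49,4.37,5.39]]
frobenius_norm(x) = 12.98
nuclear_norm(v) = 5.33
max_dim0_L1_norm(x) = 13.52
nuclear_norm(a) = 20.20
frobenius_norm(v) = 3.77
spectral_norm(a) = 10.73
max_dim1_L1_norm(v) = 3.56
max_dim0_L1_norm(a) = 13.48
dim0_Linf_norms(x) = [7.49, 4.37, 6.66]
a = v + x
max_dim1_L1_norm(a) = 14.99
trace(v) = -2.21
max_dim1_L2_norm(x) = 10.21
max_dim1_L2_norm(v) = 2.34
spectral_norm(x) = 11.34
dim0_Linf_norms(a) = [8.06, 3.87, 7.4]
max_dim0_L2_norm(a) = 9.19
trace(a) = 6.62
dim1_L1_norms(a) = [9.49, 8.61, 14.99]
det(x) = 18.39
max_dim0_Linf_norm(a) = 8.06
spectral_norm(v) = 2.71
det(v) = 0.00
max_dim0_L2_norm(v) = 2.53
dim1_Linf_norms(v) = [2.22, 1.5, 1.49]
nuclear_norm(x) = 17.91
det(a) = -134.86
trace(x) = 8.83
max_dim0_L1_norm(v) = 3.85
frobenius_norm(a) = 13.41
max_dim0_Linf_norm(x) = 7.49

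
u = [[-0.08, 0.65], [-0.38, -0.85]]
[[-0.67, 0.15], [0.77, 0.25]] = u @ [[0.2,-0.92], [-1.0,0.12]]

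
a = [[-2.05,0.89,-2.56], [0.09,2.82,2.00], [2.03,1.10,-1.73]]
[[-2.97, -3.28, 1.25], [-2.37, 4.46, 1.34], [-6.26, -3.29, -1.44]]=a @ [[-0.99, -0.37, -0.72], [-1.76, 0.38, 0.35], [1.34, 1.71, 0.21]]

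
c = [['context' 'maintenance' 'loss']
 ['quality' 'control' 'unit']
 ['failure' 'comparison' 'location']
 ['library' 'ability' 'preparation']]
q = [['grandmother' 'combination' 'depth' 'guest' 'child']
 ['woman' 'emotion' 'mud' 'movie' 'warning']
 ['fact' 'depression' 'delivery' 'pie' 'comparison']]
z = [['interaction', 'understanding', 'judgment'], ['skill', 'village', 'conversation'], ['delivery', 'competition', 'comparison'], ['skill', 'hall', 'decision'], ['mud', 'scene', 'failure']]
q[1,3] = 'movie'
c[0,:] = ['context', 'maintenance', 'loss']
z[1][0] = 'skill'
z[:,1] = ['understanding', 'village', 'competition', 'hall', 'scene']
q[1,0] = 'woman'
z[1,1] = 'village'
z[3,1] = 'hall'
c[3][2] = 'preparation'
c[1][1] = 'control'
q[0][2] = 'depth'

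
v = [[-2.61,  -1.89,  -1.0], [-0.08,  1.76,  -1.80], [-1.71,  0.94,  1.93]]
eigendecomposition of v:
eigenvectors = [[(0.95+0j),0.19-0.20j,0.19+0.20j], [0.12+0.00j,(-0.71+0j),(-0.71-0j)], [(0.3+0j),(0.13+0.64j),0.13-0.64j]]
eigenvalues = [(-3.17+0j), (2.12+1.59j), (2.12-1.59j)]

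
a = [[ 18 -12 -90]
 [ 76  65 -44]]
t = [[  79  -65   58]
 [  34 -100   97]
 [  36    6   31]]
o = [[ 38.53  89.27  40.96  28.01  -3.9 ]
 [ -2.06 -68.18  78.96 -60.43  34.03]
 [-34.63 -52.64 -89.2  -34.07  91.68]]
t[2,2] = 31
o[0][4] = -3.9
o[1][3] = -60.43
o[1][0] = -2.06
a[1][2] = -44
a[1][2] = -44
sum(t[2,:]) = 73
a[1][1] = 65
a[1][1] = 65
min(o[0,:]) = -3.9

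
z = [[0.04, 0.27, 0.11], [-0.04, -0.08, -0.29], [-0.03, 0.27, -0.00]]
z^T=[[0.04, -0.04, -0.03], [0.27, -0.08, 0.27], [0.11, -0.29, -0.0]]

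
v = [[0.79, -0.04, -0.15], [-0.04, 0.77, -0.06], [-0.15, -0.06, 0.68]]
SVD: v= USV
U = [[-0.82, 0.19, 0.54],[-0.01, -0.95, 0.31],[0.58, 0.25, 0.78]]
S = [0.89, 0.79, 0.55]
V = [[-0.82,-0.01,0.58], [0.19,-0.95,0.25], [0.54,0.31,0.78]]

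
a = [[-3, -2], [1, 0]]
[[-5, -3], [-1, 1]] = a @ [[-1, 1], [4, 0]]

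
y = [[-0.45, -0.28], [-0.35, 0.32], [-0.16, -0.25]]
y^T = [[-0.45, -0.35, -0.16], [-0.28, 0.32, -0.25]]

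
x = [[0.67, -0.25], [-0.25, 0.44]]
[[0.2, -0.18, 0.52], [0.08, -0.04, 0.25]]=x @ [[0.47,-0.38,1.26], [0.44,-0.31,1.28]]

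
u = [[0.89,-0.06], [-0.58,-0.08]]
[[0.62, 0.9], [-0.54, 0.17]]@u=[[0.03, -0.11], [-0.58, 0.02]]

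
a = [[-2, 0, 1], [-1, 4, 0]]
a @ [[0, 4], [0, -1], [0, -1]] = [[0, -9], [0, -8]]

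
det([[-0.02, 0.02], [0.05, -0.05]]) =0.000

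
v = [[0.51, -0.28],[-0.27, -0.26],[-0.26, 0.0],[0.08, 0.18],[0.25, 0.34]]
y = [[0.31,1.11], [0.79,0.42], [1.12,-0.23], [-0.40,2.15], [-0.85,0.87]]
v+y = [[0.82, 0.83],[0.52, 0.16],[0.86, -0.23],[-0.32, 2.33],[-0.6, 1.21]]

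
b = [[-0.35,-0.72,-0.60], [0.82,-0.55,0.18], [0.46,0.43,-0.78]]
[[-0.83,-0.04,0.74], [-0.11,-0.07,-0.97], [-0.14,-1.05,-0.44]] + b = [[-1.18,-0.76,0.14], [0.71,-0.62,-0.79], [0.32,-0.62,-1.22]]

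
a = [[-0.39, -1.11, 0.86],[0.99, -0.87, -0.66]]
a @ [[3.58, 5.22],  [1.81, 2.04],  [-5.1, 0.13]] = [[-7.79, -4.19],[5.34, 3.31]]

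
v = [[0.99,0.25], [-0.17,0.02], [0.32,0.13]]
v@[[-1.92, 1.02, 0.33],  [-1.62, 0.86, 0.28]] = [[-2.31, 1.22, 0.40], [0.29, -0.16, -0.05], [-0.82, 0.44, 0.14]]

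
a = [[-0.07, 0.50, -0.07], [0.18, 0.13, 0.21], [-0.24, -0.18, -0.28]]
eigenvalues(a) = [-0.44, 0.22, 0.0]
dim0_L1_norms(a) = [0.49, 0.81, 0.56]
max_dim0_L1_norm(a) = 0.81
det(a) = -0.00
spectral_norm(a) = 0.57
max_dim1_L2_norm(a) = 0.51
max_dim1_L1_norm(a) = 0.7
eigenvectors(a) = [[0.7, -0.78, -0.75],  [-0.43, -0.37, -0.01],  [0.57, 0.51, 0.66]]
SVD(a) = [[0.7,-0.71,0.01],[0.42,0.42,0.8],[-0.57,-0.56,0.6]] @ diag([0.5712374437886573, 0.4419137695728373, 5.545922989233688e-05]) @ [[0.29, 0.89, 0.35], [0.59, -0.45, 0.67], [-0.75, -0.01, 0.66]]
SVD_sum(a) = [[0.12, 0.36, 0.14], [0.07, 0.22, 0.08], [-0.09, -0.29, -0.11]] + [[-0.19,0.14,-0.21], [0.11,-0.09,0.13], [-0.15,0.11,-0.17]] + [[-0.0, -0.0, 0.0], [-0.0, -0.0, 0.0], [-0.0, -0.00, 0.00]]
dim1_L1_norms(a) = [0.64, 0.52, 0.7]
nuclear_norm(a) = 1.01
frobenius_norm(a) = 0.72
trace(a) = -0.22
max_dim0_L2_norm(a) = 0.55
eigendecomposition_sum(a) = [[-0.19, 0.10, -0.22], [0.12, -0.06, 0.14], [-0.16, 0.08, -0.18]] + [[0.12, 0.40, 0.15],[0.06, 0.19, 0.07],[-0.08, -0.26, -0.10]] + [[-0.0, -0.0, -0.0], [-0.0, -0.0, -0.0], [0.0, 0.0, 0.0]]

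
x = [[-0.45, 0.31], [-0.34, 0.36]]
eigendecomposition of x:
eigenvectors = [[-0.89, -0.43],  [-0.47, -0.9]]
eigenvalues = [-0.29, 0.2]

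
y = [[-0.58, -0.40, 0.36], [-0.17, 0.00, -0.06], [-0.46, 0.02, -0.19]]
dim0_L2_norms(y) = [0.76, 0.4, 0.41]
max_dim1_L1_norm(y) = 1.34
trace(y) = -0.77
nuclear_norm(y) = 1.28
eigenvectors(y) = [[-0.35+0.42j, (-0.35-0.42j), 0.20+0.00j], [(-0.28+0.01j), -0.28-0.01j, (-0.8+0j)], [-0.79+0.00j, -0.79-0.00j, -0.57+0.00j]]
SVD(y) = [[-0.91, 0.42, 0.02], [-0.15, -0.29, -0.94], [-0.39, -0.86, 0.33]] @ diag([0.849455583674277, 0.4301455560393816, 0.00010947220744619337]) @ [[0.86,0.42,-0.29], [0.46,-0.43,0.77], [-0.2,0.80,0.57]]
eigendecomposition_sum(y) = [[-0.29-0.03j, (-0.2-0.17j), (0.18+0.23j)], [(-0.09-0.12j), -0.14j, (-0.03+0.15j)], [-0.23-0.35j, (0.01-0.38j), (-0.1+0.41j)]] + [[(-0.29+0.03j), (-0.2+0.17j), 0.18-0.23j], [(-0.09+0.12j), 0.14j, (-0.03-0.15j)], [-0.23+0.35j, (0.01+0.38j), (-0.1-0.41j)]] + [[-0.00-0.00j,0.00-0.00j,(-0+0j)], [0.00+0.00j,(-0+0j),-0j], [0.00+0.00j,-0.00+0.00j,0.00-0.00j]]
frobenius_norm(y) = 0.95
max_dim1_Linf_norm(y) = 0.58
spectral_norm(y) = 0.85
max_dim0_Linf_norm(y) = 0.58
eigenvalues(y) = [(-0.38+0.25j), (-0.38-0.25j), (-0+0j)]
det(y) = -0.00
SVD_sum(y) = [[-0.66, -0.32, 0.22], [-0.11, -0.05, 0.04], [-0.29, -0.14, 0.10]] + [[0.08, -0.08, 0.14],[-0.06, 0.05, -0.1],[-0.17, 0.16, -0.29]] + [[-0.00, 0.00, 0.0],[0.00, -0.00, -0.0],[-0.0, 0.0, 0.00]]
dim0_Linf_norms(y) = [0.58, 0.4, 0.36]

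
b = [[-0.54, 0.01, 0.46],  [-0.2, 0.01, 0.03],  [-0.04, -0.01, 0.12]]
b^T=[[-0.54, -0.2, -0.04], [0.01, 0.01, -0.01], [0.46, 0.03, 0.12]]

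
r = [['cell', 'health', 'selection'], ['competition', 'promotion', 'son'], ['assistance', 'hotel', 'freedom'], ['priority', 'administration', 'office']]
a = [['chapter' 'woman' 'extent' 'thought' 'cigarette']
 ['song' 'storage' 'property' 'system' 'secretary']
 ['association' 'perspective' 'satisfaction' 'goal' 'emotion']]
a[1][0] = 'song'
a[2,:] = ['association', 'perspective', 'satisfaction', 'goal', 'emotion']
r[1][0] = 'competition'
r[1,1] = 'promotion'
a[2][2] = 'satisfaction'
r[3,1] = 'administration'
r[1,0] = 'competition'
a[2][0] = 'association'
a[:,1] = ['woman', 'storage', 'perspective']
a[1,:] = ['song', 'storage', 'property', 'system', 'secretary']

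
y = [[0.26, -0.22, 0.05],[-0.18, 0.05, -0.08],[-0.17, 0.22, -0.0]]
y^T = [[0.26, -0.18, -0.17], [-0.22, 0.05, 0.22], [0.05, -0.08, -0.00]]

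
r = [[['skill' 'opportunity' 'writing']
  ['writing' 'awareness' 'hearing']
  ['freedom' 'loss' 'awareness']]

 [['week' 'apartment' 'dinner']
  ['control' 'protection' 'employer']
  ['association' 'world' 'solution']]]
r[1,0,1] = 'apartment'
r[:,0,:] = [['skill', 'opportunity', 'writing'], ['week', 'apartment', 'dinner']]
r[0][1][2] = 'hearing'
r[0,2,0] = 'freedom'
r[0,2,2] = 'awareness'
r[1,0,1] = 'apartment'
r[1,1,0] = 'control'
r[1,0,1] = 'apartment'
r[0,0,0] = 'skill'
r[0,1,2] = 'hearing'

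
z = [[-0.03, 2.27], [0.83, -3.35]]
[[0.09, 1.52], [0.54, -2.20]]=z @ [[0.85, 0.05],[0.05, 0.67]]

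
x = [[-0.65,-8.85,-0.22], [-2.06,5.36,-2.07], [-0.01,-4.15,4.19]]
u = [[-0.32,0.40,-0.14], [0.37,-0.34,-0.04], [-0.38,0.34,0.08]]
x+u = [[-0.97, -8.45, -0.36],[-1.69, 5.02, -2.11],[-0.39, -3.81, 4.27]]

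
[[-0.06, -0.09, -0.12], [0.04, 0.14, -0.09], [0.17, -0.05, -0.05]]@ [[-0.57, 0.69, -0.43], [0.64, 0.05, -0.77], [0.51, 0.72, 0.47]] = [[-0.08, -0.13, 0.04], [0.02, -0.03, -0.17], [-0.15, 0.08, -0.06]]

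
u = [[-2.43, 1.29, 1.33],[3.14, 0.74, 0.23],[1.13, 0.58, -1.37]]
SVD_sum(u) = [[-2.63, 0.08, 0.74], [2.83, -0.08, -0.8], [1.39, -0.04, -0.39]] + [[0.27, 0.91, 0.88], [0.29, 0.94, 0.91], [-0.06, -0.20, -0.19]] + [[-0.07, 0.30, -0.29], [0.03, -0.12, 0.11], [-0.2, 0.82, -0.79]]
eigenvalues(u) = [2.0, -3.73, -1.34]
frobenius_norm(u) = 4.83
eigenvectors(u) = [[-0.34, -0.80, 0.3], [-0.90, 0.55, -0.55], [-0.27, 0.25, 0.78]]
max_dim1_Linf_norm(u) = 3.14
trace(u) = -3.06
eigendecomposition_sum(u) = [[0.43, 0.54, 0.21], [1.14, 1.41, 0.54], [0.34, 0.42, 0.16]] + [[-2.83, 0.62, 1.53],  [1.94, -0.42, -1.05],  [0.88, -0.19, -0.48]] + [[-0.03,0.14,-0.41],[0.06,-0.24,0.74],[-0.09,0.35,-1.06]]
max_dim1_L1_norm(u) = 5.05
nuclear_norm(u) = 7.39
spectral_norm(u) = 4.27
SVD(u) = [[-0.64, -0.69, 0.34], [0.69, -0.71, -0.14], [0.34, 0.15, 0.93]] @ diag([4.265117398622685, 1.8859919171950907, 1.2409706137700633]) @ [[0.96,-0.03,-0.27],[-0.21,-0.70,-0.68],[-0.17,0.71,-0.68]]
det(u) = 9.98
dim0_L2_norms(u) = [4.13, 1.6, 1.92]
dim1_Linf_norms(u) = [2.43, 3.14, 1.37]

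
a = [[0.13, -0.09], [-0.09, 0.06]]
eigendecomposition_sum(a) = [[0.13, -0.09], [-0.09, 0.06]] + [[-0.00, -0.0],[-0.00, -0.00]]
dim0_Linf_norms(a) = [0.13, 0.09]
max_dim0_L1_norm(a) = 0.22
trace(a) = 0.19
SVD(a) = [[-0.83, 0.56], [0.56, 0.83]] @ diag([0.1915660395791398, 0.0015660395791398324]) @ [[-0.83, 0.56], [-0.56, -0.83]]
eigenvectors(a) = [[0.83, 0.56],[-0.56, 0.83]]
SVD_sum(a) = [[0.13, -0.09],  [-0.09, 0.06]] + [[-0.00, -0.00], [-0.0, -0.0]]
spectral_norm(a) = 0.19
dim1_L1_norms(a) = [0.22, 0.15]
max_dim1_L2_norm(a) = 0.16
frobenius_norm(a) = 0.19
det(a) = -0.00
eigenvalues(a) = [0.19, -0.0]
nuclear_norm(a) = 0.19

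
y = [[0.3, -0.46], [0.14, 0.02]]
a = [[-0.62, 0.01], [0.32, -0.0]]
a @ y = [[-0.18, 0.29], [0.10, -0.15]]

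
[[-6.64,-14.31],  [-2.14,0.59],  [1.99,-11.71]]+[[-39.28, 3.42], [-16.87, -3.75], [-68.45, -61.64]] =[[-45.92, -10.89], [-19.01, -3.16], [-66.46, -73.35]]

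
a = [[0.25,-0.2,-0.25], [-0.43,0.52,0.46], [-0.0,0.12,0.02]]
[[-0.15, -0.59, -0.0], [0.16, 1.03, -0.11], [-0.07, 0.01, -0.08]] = a @ [[-0.92, -3.88, 1.38], [-0.58, 0.37, -1.01], [0.15, -1.80, 2.19]]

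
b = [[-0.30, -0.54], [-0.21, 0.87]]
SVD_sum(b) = [[0.01, -0.53], [-0.02, 0.87]] + [[-0.31, -0.01], [-0.19, -0.0]]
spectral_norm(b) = 1.02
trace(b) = 0.57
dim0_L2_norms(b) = [0.37, 1.02]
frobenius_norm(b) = 1.09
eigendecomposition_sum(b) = [[-0.36, -0.16], [-0.06, -0.03]] + [[0.06, -0.38], [-0.15, 0.9]]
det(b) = -0.37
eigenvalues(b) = [-0.39, 0.96]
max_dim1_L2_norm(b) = 0.89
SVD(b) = [[-0.52, 0.85], [0.85, 0.52]] @ diag([1.0241915653155302, 0.365556613312526]) @ [[-0.02, 1.00], [-1.00, -0.02]]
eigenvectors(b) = [[-0.99, 0.39], [-0.16, -0.92]]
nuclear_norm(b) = 1.39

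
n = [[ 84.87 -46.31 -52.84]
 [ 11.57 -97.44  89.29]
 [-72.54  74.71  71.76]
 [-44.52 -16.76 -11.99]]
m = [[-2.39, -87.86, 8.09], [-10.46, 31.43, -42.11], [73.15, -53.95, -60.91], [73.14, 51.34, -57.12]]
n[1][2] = 89.29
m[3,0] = 73.14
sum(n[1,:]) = 3.4200000000000017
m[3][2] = -57.12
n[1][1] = -97.44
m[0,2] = 8.09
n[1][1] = -97.44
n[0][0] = 84.87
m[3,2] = -57.12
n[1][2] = 89.29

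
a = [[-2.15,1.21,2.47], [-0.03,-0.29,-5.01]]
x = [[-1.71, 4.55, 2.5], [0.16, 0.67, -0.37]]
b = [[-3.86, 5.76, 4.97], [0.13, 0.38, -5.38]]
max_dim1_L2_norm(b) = 8.53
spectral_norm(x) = 5.48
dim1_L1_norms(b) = [14.59, 5.89]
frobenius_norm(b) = 10.09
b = a + x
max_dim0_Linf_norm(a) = 5.01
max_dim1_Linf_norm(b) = 5.76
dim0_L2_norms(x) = [1.72, 4.6, 2.53]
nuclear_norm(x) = 6.18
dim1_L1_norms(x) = [8.76, 1.2]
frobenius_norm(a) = 6.11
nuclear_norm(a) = 7.85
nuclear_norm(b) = 13.38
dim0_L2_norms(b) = [3.86, 5.77, 7.32]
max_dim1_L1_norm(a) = 5.83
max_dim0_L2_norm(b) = 7.32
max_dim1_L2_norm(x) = 5.47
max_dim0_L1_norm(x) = 5.22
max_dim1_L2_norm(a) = 5.02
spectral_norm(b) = 9.17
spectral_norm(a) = 5.74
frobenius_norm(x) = 5.52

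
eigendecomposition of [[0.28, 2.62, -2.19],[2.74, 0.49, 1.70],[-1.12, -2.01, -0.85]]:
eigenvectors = [[-0.76+0.00j, -0.64+0.04j, -0.64-0.04j], [(-0.48+0j), 0.64+0.00j, (0.64-0j)], [(0.44+0j), 0.22+0.36j, 0.22-0.36j]]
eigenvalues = [(3.23+0j), (-1.66+1.11j), (-1.66-1.11j)]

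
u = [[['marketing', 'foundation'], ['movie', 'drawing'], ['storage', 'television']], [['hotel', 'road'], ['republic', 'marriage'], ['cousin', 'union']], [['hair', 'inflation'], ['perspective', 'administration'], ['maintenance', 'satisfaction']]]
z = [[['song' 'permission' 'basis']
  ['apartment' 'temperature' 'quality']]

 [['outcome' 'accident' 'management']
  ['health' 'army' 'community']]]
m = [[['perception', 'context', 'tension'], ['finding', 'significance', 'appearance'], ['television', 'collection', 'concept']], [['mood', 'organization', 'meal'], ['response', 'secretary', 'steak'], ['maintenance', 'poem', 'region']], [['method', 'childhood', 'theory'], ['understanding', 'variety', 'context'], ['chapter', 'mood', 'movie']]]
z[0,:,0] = ['song', 'apartment']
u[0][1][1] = 'drawing'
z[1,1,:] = ['health', 'army', 'community']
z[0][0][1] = 'permission'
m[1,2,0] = 'maintenance'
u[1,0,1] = 'road'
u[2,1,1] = 'administration'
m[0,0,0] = 'perception'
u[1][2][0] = 'cousin'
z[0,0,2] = 'basis'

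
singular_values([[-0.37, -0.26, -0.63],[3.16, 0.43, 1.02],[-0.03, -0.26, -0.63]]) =[3.41, 0.81, 0.0]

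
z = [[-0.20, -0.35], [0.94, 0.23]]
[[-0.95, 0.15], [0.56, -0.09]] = z@[[-0.08, 0.01], [2.76, -0.43]]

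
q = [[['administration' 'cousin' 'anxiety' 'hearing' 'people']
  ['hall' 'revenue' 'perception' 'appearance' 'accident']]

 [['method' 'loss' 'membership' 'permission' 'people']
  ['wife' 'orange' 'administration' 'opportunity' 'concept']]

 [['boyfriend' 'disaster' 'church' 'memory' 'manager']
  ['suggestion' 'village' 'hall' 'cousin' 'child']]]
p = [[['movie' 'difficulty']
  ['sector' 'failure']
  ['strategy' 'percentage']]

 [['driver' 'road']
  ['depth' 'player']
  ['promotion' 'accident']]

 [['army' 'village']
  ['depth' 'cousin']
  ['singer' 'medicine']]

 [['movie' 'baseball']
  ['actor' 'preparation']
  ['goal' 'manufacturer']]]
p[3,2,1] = 'manufacturer'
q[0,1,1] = 'revenue'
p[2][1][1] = 'cousin'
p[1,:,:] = [['driver', 'road'], ['depth', 'player'], ['promotion', 'accident']]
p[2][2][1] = 'medicine'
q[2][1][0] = 'suggestion'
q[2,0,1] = 'disaster'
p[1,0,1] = 'road'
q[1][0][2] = 'membership'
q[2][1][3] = 'cousin'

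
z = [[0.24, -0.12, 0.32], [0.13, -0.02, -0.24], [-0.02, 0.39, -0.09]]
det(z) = 0.04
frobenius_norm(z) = 0.64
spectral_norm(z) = 0.51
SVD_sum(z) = [[0.12, -0.25, 0.25], [-0.03, 0.07, -0.07], [-0.10, 0.21, -0.22]] + [[0.02, 0.11, 0.1], [-0.02, -0.12, -0.11], [0.02, 0.17, 0.15]] + [[0.1, 0.02, -0.03], [0.18, 0.03, -0.06], [0.06, 0.01, -0.02]]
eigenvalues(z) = [(0.28+0j), (-0.07+0.36j), (-0.07-0.36j)]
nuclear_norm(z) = 1.05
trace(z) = 0.13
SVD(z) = [[-0.74,-0.47,-0.48], [0.21,0.51,-0.83], [0.64,-0.72,-0.27]] @ diag([0.5068037843943215, 0.31525640196523685, 0.2316534591658996]) @ [[-0.32,0.66,-0.68], [-0.11,-0.74,-0.67], [-0.94,-0.14,0.31]]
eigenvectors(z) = [[(-0.95+0j), -0.40-0.23j, (-0.4+0.23j)],[(-0.25+0j), (0.01+0.59j), (0.01-0.59j)],[(-0.21+0j), 0.66+0.00j, 0.66-0.00j]]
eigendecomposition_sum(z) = [[(0.23+0j),0.09+0.00j,0.14+0.00j], [0.06+0.00j,0.02+0.00j,(0.04+0j)], [(0.05+0j),(0.02+0j),(0.03+0j)]] + [[(0.01+0.04j),-0.10-0.08j,0.09-0.07j], [(0.04-0.03j),-0.02+0.17j,-0.14-0.05j], [-0.03-0.04j,0.19+0.03j,(-0.06+0.15j)]] + [[0.01-0.04j, (-0.1+0.08j), 0.09+0.07j], [0.04+0.03j, (-0.02-0.17j), (-0.14+0.05j)], [(-0.03+0.04j), (0.19-0.03j), (-0.06-0.15j)]]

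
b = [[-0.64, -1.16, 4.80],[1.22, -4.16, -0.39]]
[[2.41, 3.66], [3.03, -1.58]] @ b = [[2.92, -18.02, 10.14], [-3.87, 3.06, 15.16]]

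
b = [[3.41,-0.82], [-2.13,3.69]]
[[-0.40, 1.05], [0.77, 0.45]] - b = [[-3.81, 1.87], [2.9, -3.24]]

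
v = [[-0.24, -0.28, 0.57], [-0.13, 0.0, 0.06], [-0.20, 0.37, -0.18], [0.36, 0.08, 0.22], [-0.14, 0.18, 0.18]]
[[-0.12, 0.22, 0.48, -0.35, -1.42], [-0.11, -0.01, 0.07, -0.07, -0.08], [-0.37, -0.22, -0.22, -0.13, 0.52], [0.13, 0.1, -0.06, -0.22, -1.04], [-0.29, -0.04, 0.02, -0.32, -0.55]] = v@[[0.71,0.18,-0.32,0.12,-0.84], [-0.76,-0.36,-0.56,-0.75,-0.58], [-0.29,0.29,0.44,-0.94,-3.13]]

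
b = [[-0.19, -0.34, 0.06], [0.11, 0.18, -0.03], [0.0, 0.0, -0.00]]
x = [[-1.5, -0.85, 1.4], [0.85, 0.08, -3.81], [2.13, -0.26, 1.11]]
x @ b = [[0.19,0.36,-0.06],[-0.15,-0.27,0.05],[-0.43,-0.77,0.14]]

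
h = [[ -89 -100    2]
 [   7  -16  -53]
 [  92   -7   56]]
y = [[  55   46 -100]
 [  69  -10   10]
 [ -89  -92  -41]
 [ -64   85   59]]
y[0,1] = 46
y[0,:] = [55, 46, -100]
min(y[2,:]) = -92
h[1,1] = -16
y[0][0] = 55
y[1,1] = -10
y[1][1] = -10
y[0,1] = 46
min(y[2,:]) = -92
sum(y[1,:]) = 69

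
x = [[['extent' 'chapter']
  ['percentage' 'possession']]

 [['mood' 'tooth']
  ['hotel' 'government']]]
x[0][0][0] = 'extent'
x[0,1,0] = 'percentage'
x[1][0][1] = 'tooth'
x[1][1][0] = 'hotel'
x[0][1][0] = 'percentage'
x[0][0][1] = 'chapter'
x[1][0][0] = 'mood'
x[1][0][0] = 'mood'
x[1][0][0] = 'mood'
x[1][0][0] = 'mood'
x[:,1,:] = [['percentage', 'possession'], ['hotel', 'government']]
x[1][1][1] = 'government'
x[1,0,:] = ['mood', 'tooth']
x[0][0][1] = 'chapter'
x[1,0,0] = 'mood'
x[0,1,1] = 'possession'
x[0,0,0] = 'extent'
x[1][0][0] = 'mood'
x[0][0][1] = 'chapter'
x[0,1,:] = ['percentage', 'possession']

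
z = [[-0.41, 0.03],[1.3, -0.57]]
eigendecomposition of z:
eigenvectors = [[0.22, -0.1],[0.98, 0.99]]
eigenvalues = [-0.28, -0.7]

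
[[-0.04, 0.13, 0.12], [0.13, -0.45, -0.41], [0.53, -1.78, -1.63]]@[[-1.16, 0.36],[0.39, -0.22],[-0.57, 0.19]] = [[0.03,-0.02], [-0.09,0.07], [-0.38,0.27]]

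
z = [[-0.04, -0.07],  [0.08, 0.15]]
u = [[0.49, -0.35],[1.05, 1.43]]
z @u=[[-0.09, -0.09],[0.2, 0.19]]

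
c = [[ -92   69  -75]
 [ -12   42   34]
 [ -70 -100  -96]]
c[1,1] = 42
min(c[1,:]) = -12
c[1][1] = 42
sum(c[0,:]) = -98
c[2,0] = -70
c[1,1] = 42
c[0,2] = -75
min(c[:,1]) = -100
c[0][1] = 69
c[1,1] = 42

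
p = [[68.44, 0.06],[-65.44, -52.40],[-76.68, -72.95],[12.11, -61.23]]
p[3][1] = -61.23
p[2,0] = -76.68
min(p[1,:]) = -65.44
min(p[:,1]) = -72.95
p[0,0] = 68.44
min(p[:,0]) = -76.68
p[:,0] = [68.44, -65.44, -76.68, 12.11]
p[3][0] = 12.11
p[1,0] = -65.44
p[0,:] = [68.44, 0.06]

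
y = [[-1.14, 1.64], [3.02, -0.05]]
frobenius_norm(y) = 3.62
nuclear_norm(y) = 4.79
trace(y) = -1.19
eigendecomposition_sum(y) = [[-1.79,  1.03], [1.9,  -1.1]] + [[0.65, 0.61], [1.12, 1.05]]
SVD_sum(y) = [[-1.46, 0.36], [2.86, -0.7]] + [[0.32, 1.28],[0.16, 0.65]]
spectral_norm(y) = 3.30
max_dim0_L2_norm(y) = 3.23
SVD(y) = [[-0.45, 0.89], [0.89, 0.45]] @ diag([3.3040024694886005, 1.481778553500228]) @ [[0.97, -0.24], [0.24, 0.97]]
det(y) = -4.90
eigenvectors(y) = [[-0.68, -0.5], [0.73, -0.87]]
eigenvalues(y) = [-2.89, 1.7]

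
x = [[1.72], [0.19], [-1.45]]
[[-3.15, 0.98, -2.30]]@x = [[-1.90]]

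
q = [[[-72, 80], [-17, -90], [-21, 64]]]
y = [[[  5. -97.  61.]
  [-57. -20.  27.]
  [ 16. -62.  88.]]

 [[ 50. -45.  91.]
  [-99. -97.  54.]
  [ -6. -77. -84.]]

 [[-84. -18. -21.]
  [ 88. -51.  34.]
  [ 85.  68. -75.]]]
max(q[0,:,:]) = 80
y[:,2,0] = [16.0, -6.0, 85.0]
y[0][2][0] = 16.0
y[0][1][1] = -20.0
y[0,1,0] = -57.0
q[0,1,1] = -90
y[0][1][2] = 27.0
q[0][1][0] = -17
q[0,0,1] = 80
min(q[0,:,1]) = -90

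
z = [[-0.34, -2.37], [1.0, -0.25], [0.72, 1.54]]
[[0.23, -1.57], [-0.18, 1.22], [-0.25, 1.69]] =z @ [[-0.2, 1.34], [-0.07, 0.47]]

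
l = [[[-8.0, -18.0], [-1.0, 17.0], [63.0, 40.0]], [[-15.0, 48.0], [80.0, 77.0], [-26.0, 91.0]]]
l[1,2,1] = 91.0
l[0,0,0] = -8.0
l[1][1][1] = 77.0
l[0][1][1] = 17.0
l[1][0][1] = 48.0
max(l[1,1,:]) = 80.0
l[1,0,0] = -15.0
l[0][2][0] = 63.0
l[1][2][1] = 91.0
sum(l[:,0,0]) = -23.0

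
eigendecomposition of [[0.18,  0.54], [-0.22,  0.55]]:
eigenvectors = [[(0.84+0j), 0.84-0.00j], [(0.29+0.45j), 0.29-0.45j]]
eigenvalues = [(0.36+0.29j), (0.36-0.29j)]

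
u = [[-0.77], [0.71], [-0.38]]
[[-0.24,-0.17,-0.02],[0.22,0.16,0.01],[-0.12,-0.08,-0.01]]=u@[[0.31, 0.22, 0.02]]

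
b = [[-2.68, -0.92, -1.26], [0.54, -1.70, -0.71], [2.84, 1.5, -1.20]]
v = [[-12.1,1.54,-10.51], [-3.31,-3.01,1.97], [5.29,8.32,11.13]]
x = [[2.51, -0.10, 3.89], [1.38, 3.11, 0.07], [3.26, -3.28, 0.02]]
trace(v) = -3.98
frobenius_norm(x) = 7.38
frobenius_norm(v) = 22.45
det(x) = -56.33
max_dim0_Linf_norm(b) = 2.84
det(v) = 798.56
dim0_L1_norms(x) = [7.15, 6.49, 3.98]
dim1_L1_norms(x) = [6.5, 4.56, 6.56]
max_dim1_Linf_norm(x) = 3.89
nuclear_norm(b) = 7.94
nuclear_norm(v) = 33.39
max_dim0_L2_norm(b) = 3.94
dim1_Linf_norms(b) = [2.68, 1.7, 2.84]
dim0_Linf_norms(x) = [3.26, 3.28, 3.89]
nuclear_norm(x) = 12.18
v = b @ x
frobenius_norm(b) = 5.01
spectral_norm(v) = 20.27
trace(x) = 5.64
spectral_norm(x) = 5.49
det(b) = -14.17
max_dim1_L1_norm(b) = 5.54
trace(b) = -5.58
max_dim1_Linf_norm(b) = 2.84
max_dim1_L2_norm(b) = 3.43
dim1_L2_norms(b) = [3.1, 1.92, 3.43]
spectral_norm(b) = 4.28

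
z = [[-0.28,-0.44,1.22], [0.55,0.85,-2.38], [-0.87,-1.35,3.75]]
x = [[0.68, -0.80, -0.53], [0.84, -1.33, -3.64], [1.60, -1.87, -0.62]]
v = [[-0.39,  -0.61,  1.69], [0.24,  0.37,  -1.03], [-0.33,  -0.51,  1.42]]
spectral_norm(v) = 2.65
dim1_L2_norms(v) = [1.84, 1.12, 1.54]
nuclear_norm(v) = 2.65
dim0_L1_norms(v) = [0.96, 1.49, 4.14]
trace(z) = 4.32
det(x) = -0.12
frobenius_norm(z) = 5.01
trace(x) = -1.27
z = x @ v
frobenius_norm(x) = 4.85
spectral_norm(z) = 5.01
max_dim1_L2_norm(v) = 1.84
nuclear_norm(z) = 5.02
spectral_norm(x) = 4.45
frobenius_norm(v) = 2.65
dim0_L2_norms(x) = [1.93, 2.43, 3.73]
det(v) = 0.00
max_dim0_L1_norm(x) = 4.79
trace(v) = 1.40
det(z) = -0.00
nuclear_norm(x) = 6.40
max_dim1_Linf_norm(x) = 3.64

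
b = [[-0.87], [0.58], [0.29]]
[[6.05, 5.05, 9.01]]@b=[[0.28]]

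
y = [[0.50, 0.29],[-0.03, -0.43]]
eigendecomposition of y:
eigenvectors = [[1.00, -0.3], [-0.03, 0.95]]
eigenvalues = [0.49, -0.42]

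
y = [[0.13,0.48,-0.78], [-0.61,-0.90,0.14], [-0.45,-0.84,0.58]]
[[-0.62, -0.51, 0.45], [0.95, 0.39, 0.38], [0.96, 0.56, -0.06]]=y@[[-0.8, 0.57, -0.18], [-0.45, -0.78, -0.44], [0.39, 0.27, -0.88]]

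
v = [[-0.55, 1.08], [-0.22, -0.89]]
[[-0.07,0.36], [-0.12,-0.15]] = v @ [[0.27, -0.22], [0.07, 0.22]]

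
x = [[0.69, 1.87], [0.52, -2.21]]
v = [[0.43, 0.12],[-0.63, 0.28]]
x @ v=[[-0.88, 0.61],[1.62, -0.56]]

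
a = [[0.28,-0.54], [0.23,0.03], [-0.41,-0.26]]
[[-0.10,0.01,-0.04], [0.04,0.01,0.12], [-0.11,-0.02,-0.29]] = a @ [[0.12,0.05,0.50], [0.25,-0.0,0.33]]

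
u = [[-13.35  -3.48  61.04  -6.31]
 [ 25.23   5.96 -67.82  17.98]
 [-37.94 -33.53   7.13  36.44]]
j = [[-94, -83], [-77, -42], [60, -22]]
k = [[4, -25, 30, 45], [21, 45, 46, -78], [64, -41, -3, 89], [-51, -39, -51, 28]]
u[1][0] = 25.23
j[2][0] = 60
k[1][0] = 21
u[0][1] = -3.48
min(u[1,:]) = -67.82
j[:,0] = [-94, -77, 60]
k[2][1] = -41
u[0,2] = 61.04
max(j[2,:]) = 60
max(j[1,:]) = -42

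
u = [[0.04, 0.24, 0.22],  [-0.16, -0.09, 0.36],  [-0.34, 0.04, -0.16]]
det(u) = -0.044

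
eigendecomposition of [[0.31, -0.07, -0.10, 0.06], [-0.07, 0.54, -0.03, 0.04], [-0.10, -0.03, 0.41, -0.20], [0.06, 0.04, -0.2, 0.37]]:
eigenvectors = [[-0.26, -0.86, -0.26, 0.34],  [-0.04, -0.27, -0.27, -0.92],  [-0.70, -0.06, 0.69, -0.16],  [-0.66, 0.42, -0.62, 0.08]]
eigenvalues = [0.18, 0.25, 0.64, 0.56]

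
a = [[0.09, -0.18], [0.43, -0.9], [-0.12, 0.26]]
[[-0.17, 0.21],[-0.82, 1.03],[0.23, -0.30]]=a @ [[-1.19,0.46], [0.34,-0.93]]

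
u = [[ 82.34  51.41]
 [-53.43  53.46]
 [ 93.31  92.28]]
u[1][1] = 53.46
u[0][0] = 82.34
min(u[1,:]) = -53.43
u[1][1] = 53.46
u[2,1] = 92.28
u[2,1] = 92.28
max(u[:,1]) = 92.28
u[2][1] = 92.28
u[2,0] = 93.31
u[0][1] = 51.41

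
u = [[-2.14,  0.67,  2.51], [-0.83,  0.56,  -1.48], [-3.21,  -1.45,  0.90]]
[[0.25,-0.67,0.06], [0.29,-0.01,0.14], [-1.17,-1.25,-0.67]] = u @ [[0.08, 0.28, 0.06],[0.63, 0.19, 0.32],[0.00, -0.08, -0.01]]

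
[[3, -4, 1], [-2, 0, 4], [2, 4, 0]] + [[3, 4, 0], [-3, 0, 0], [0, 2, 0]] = [[6, 0, 1], [-5, 0, 4], [2, 6, 0]]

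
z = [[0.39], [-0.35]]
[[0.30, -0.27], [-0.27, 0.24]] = z @ [[0.78,  -0.70]]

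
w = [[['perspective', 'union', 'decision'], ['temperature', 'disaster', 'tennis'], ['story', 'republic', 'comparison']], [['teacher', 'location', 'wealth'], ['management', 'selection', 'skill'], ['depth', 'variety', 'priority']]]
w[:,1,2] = ['tennis', 'skill']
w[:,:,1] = [['union', 'disaster', 'republic'], ['location', 'selection', 'variety']]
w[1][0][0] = 'teacher'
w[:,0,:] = [['perspective', 'union', 'decision'], ['teacher', 'location', 'wealth']]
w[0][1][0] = 'temperature'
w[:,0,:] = [['perspective', 'union', 'decision'], ['teacher', 'location', 'wealth']]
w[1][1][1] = 'selection'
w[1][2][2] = 'priority'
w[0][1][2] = 'tennis'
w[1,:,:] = [['teacher', 'location', 'wealth'], ['management', 'selection', 'skill'], ['depth', 'variety', 'priority']]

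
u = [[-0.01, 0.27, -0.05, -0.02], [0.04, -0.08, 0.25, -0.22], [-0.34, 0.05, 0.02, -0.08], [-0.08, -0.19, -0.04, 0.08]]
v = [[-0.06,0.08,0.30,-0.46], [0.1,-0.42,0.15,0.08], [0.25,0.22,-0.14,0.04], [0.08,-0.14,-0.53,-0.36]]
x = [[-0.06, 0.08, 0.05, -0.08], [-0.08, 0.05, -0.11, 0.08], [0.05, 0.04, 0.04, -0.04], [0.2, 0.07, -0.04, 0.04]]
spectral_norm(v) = 0.68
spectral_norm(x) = 0.23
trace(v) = -0.98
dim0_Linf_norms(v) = [0.25, 0.42, 0.53, 0.46]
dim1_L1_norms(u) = [0.35, 0.59, 0.49, 0.39]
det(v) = -0.05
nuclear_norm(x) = 0.54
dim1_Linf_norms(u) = [0.27, 0.25, 0.34, 0.19]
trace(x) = 0.07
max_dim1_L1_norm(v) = 1.11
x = v @ u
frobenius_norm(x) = 0.32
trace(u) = 0.01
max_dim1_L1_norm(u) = 0.59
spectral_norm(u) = 0.37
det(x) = 0.00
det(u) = -0.00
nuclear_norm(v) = 1.99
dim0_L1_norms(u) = [0.47, 0.59, 0.36, 0.4]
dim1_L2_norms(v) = [0.56, 0.46, 0.36, 0.66]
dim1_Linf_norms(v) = [0.46, 0.42, 0.25, 0.53]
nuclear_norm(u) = 1.05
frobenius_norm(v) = 1.05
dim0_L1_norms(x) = [0.39, 0.24, 0.24, 0.24]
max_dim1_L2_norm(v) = 0.66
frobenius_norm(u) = 0.61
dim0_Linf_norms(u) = [0.34, 0.27, 0.25, 0.22]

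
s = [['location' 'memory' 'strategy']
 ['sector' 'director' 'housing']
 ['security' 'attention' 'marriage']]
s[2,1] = 'attention'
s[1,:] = ['sector', 'director', 'housing']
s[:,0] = ['location', 'sector', 'security']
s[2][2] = 'marriage'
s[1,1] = 'director'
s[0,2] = 'strategy'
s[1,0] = 'sector'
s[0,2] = 'strategy'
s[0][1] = 'memory'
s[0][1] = 'memory'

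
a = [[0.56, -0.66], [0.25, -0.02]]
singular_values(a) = [0.88, 0.17]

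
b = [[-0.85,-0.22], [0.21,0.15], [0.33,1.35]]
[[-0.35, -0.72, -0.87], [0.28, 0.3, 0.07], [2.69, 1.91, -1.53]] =b@[[-0.11,  0.51,  1.41],[2.02,  1.29,  -1.48]]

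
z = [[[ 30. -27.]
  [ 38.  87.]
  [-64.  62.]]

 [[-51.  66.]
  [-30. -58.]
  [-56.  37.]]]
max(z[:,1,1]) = 87.0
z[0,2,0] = -64.0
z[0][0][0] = 30.0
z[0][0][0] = 30.0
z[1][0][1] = 66.0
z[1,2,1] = 37.0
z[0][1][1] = 87.0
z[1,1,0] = -30.0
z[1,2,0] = -56.0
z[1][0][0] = -51.0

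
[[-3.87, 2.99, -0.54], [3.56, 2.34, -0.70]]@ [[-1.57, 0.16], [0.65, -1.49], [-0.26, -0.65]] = [[8.16, -4.72], [-3.89, -2.46]]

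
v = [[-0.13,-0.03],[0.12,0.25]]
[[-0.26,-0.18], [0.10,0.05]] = v@[[2.17,1.48], [-0.63,-0.50]]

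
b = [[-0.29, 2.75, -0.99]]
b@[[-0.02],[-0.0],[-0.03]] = [[0.04]]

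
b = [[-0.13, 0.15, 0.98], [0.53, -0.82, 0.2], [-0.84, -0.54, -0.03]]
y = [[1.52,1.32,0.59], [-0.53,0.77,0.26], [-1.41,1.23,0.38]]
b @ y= [[-1.66,1.15,0.33],[0.96,0.31,0.18],[-0.95,-1.56,-0.65]]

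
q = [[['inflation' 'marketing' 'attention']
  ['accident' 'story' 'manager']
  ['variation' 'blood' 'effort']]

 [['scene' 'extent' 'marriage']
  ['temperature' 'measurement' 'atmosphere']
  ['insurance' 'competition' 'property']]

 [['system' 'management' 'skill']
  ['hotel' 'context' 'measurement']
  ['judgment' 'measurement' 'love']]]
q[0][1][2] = 'manager'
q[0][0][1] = 'marketing'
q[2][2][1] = 'measurement'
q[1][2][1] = 'competition'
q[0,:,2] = ['attention', 'manager', 'effort']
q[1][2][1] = 'competition'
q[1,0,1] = 'extent'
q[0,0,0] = 'inflation'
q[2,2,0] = 'judgment'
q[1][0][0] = 'scene'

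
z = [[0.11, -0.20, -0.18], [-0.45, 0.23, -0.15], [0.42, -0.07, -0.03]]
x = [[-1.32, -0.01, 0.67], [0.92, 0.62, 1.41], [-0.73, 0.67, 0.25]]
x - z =[[-1.43, 0.19, 0.85], [1.37, 0.39, 1.56], [-1.15, 0.74, 0.28]]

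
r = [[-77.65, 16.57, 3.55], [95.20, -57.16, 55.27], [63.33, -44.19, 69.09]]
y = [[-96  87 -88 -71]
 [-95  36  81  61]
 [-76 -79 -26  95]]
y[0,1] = 87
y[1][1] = 36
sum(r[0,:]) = -57.53000000000001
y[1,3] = 61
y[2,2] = -26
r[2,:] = [63.33, -44.19, 69.09]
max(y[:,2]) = 81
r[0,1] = 16.57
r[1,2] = 55.27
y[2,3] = 95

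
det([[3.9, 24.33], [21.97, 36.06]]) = -393.896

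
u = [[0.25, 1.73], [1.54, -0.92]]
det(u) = -2.89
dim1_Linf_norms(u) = [1.73, 1.54]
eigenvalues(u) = [1.4, -2.07]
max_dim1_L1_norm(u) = 2.46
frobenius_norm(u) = 2.50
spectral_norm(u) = 2.08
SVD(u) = [[-0.68, 0.73], [0.73, 0.68]] @ diag([2.08471481777725, 1.3882954039180446]) @ [[0.46, -0.89], [0.89, 0.46]]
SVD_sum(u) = [[-0.65, 1.27], [0.70, -1.35]] + [[0.9, 0.46], [0.84, 0.43]]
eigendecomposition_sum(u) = [[0.94, 0.7], [0.62, 0.46]] + [[-0.69, 1.03], [0.92, -1.38]]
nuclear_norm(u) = 3.47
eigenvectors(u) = [[0.83, -0.6], [0.55, 0.80]]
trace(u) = -0.67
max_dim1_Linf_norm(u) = 1.73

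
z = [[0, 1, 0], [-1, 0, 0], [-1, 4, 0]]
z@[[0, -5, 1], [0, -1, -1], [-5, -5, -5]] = [[0, -1, -1], [0, 5, -1], [0, 1, -5]]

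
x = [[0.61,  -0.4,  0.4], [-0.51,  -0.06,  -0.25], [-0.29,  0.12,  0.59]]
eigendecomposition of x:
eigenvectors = [[(-0.4+0j), -0.67+0.00j, -0.67-0.00j],[(-0.91+0j), (0.38+0.01j), 0.38-0.01j],[(-0.01+0j), (0.21-0.6j), 0.21+0.60j]]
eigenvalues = [(-0.29+0j), (0.71+0.36j), (0.71-0.36j)]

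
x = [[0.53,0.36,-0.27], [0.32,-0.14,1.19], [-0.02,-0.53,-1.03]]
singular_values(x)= [1.62, 0.7, 0.5]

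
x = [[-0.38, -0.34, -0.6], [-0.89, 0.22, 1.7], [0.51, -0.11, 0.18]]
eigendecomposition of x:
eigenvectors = [[(-0.51+0j),  -0.32+0.01j,  -0.32-0.01j], [-0.84+0.00j,  (0.87+0j),  (0.87-0j)], [(0.19+0j),  -0.09+0.35j,  -0.09-0.35j]]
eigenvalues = [(-0.71+0j), (0.37+0.68j), (0.37-0.68j)]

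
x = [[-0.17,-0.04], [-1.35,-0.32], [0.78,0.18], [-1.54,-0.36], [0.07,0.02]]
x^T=[[-0.17, -1.35, 0.78, -1.54, 0.07], [-0.04, -0.32, 0.18, -0.36, 0.02]]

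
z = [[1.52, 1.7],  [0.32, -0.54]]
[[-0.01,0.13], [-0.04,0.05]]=z@ [[-0.05, 0.12], [0.04, -0.03]]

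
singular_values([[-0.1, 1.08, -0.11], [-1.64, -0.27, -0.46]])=[1.73, 1.09]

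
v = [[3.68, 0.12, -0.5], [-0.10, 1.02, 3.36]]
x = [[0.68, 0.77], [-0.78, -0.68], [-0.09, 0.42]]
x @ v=[[2.43, 0.87, 2.25], [-2.8, -0.79, -1.89], [-0.37, 0.42, 1.46]]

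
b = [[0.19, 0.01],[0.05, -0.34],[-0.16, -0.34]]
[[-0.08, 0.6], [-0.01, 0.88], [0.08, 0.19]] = b@[[-0.44,3.27], [-0.04,-2.11]]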